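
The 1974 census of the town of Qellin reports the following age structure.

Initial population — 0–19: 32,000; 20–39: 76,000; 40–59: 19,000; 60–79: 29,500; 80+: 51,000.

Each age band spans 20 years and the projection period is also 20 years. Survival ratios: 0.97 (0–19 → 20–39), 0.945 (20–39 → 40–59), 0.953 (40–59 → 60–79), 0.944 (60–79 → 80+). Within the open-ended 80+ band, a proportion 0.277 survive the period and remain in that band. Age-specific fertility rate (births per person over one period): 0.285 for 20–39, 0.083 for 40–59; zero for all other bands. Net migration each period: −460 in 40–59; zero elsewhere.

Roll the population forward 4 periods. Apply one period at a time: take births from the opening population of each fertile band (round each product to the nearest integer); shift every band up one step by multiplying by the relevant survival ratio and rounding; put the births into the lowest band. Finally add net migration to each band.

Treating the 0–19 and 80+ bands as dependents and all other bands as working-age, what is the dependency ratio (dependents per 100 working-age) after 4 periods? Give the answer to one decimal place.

Numbering the groups 1..5 from youngest to oldest:
— Period 1 —
Births: 76000 * 0.285 = 21660  |  19000 * 0.083 = 1577 → total 23237
Group 2: 32000 * 0.97 = 31040
Group 3: 76000 * 0.945 = 71820
Group 4: 19000 * 0.953 = 18107
Group 5: 29500 * 0.944 + 51000 * 0.277 = 27848 + 14127 = 41975
Net migration: Group 3 − 460 → 71360
→ [23237, 31040, 71360, 18107, 41975]
— Period 2 —
Births: 31040 * 0.285 = 8846  |  71360 * 0.083 = 5923 → total 14769
Group 2: 23237 * 0.97 = 22540
Group 3: 31040 * 0.945 = 29333
Group 4: 71360 * 0.953 = 68006
Group 5: 18107 * 0.944 + 41975 * 0.277 = 17093 + 11627 = 28720
Net migration: Group 3 − 460 → 28873
→ [14769, 22540, 28873, 68006, 28720]
— Period 3 —
Births: 22540 * 0.285 = 6424  |  28873 * 0.083 = 2396 → total 8820
Group 2: 14769 * 0.97 = 14326
Group 3: 22540 * 0.945 = 21300
Group 4: 28873 * 0.953 = 27516
Group 5: 68006 * 0.944 + 28720 * 0.277 = 64198 + 7955 = 72153
Net migration: Group 3 − 460 → 20840
→ [8820, 14326, 20840, 27516, 72153]
— Period 4 —
Births: 14326 * 0.285 = 4083  |  20840 * 0.083 = 1730 → total 5813
Group 2: 8820 * 0.97 = 8555
Group 3: 14326 * 0.945 = 13538
Group 4: 20840 * 0.953 = 19861
Group 5: 27516 * 0.944 + 72153 * 0.277 = 25975 + 19986 = 45961
Net migration: Group 3 − 460 → 13078
→ [5813, 8555, 13078, 19861, 45961]
Dependents (band 0–19 + band 80+) = 5813 + 45961 = 51774; working-age = 41494; ratio = 51774/41494 × 100 = 124.8

124.8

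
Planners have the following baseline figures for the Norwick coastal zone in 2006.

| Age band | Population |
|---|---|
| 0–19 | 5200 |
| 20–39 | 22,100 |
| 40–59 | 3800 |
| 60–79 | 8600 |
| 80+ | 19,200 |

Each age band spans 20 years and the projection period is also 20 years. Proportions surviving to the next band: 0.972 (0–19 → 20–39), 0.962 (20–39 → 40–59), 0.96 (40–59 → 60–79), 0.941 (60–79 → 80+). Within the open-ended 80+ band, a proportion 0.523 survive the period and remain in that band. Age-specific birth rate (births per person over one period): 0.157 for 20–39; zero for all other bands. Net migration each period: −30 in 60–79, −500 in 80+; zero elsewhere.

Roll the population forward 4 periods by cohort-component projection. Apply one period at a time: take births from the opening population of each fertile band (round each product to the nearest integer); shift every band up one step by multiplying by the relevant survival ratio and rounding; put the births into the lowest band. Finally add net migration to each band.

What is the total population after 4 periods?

21413

Numbering the bands 1..5 from youngest to oldest:
— Period 1 —
Births: 22100 × 0.157 = 3470
Band 2: 5200 × 0.972 = 5054
Band 3: 22100 × 0.962 = 21260
Band 4: 3800 × 0.96 = 3648
Band 5: 8600 × 0.941 + 19200 × 0.523 = 8093 + 10042 = 18135
Net migration: Band 4 − 30 → 3618; Band 5 − 500 → 17635
End of period: [3470, 5054, 21260, 3618, 17635]
— Period 2 —
Births: 5054 × 0.157 = 793
Band 2: 3470 × 0.972 = 3373
Band 3: 5054 × 0.962 = 4862
Band 4: 21260 × 0.96 = 20410
Band 5: 3618 × 0.941 + 17635 × 0.523 = 3405 + 9223 = 12628
Net migration: Band 4 − 30 → 20380; Band 5 − 500 → 12128
End of period: [793, 3373, 4862, 20380, 12128]
— Period 3 —
Births: 3373 × 0.157 = 530
Band 2: 793 × 0.972 = 771
Band 3: 3373 × 0.962 = 3245
Band 4: 4862 × 0.96 = 4668
Band 5: 20380 × 0.941 + 12128 × 0.523 = 19178 + 6343 = 25521
Net migration: Band 4 − 30 → 4638; Band 5 − 500 → 25021
End of period: [530, 771, 3245, 4638, 25021]
— Period 4 —
Births: 771 × 0.157 = 121
Band 2: 530 × 0.972 = 515
Band 3: 771 × 0.962 = 742
Band 4: 3245 × 0.96 = 3115
Band 5: 4638 × 0.941 + 25021 × 0.523 = 4364 + 13086 = 17450
Net migration: Band 4 − 30 → 3085; Band 5 − 500 → 16950
End of period: [121, 515, 742, 3085, 16950]
Total after period 4: 121 + 515 + 742 + 3085 + 16950 = 21413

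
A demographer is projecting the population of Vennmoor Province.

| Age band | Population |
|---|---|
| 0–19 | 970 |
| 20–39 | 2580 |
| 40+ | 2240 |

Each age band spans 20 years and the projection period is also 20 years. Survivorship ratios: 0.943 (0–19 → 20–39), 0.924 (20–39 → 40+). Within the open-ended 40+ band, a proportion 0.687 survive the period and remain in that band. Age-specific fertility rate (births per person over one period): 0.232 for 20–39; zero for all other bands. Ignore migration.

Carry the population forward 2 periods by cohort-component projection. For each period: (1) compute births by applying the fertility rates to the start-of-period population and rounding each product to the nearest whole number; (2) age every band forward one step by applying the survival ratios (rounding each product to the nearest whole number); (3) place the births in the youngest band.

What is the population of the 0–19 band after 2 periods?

212

Numbering the bands 1..3 from youngest to oldest:
After projecting period 1:
Births: 2580 * 0.232 = 599
Band 2: 970 * 0.943 = 915
Band 3: 2580 * 0.924 + 2240 * 0.687 = 2384 + 1539 = 3923
Giving 599 / 915 / 3923.
After projecting period 2:
Births: 915 * 0.232 = 212
Band 2: 599 * 0.943 = 565
Band 3: 915 * 0.924 + 3923 * 0.687 = 845 + 2695 = 3540
Giving 212 / 565 / 3540.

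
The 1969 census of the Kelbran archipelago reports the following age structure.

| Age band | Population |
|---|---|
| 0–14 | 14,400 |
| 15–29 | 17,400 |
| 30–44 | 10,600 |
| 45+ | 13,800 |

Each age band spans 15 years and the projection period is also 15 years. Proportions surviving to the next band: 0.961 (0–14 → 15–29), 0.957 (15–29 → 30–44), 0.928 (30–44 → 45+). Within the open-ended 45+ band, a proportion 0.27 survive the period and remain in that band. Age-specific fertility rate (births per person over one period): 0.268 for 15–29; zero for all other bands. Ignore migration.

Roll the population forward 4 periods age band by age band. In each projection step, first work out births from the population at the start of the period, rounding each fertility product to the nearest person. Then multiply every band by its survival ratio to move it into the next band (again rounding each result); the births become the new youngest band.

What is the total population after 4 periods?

Numbering the bands 1..4 from youngest to oldest:
Period 1:
Births: 17400 * 0.268 = 4663
Band 2: 14400 * 0.961 = 13838
Band 3: 17400 * 0.957 = 16652
Band 4: 10600 * 0.928 + 13800 * 0.27 = 9837 + 3726 = 13563
Giving 4663 / 13838 / 16652 / 13563.
Period 2:
Births: 13838 * 0.268 = 3709
Band 2: 4663 * 0.961 = 4481
Band 3: 13838 * 0.957 = 13243
Band 4: 16652 * 0.928 + 13563 * 0.27 = 15453 + 3662 = 19115
Giving 3709 / 4481 / 13243 / 19115.
Period 3:
Births: 4481 * 0.268 = 1201
Band 2: 3709 * 0.961 = 3564
Band 3: 4481 * 0.957 = 4288
Band 4: 13243 * 0.928 + 19115 * 0.27 = 12290 + 5161 = 17451
Giving 1201 / 3564 / 4288 / 17451.
Period 4:
Births: 3564 * 0.268 = 955
Band 2: 1201 * 0.961 = 1154
Band 3: 3564 * 0.957 = 3411
Band 4: 4288 * 0.928 + 17451 * 0.27 = 3979 + 4712 = 8691
Giving 955 / 1154 / 3411 / 8691.
Total after period 4: 955 + 1154 + 3411 + 8691 = 14211

14211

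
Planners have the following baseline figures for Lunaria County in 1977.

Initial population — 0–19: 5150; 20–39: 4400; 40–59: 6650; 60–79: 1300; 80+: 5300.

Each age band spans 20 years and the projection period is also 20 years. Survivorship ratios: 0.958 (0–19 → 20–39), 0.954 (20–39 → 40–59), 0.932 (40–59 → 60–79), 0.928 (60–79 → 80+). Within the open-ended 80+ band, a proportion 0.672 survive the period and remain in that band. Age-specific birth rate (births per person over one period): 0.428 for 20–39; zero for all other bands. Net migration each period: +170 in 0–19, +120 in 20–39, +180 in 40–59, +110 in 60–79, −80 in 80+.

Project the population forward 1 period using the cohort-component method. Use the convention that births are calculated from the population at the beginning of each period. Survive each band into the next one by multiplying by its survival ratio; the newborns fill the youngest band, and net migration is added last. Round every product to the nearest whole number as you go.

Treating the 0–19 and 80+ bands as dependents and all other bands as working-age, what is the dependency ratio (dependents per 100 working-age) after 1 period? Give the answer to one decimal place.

42.8

(Bands numbered youngest = 1 to oldest = 5.)
After projecting period 1:
Births: 4400 × 0.428 = 1883
Band 2: 5150 × 0.958 = 4934
Band 3: 4400 × 0.954 = 4198
Band 4: 6650 × 0.932 = 6198
Band 5: 1300 × 0.928 + 5300 × 0.672 = 1206 + 3562 = 4768
Net migration: Band 1 + 170 → 2053; Band 2 + 120 → 5054; Band 3 + 180 → 4378; Band 4 + 110 → 6308; Band 5 − 80 → 4688
Population now: 0–19=2053, 20–39=5054, 40–59=4378, 60–79=6308, 80+=4688
Dependents (band 0–19 + band 80+) = 2053 + 4688 = 6741; working-age = 15740; ratio = 6741/15740 × 100 = 42.8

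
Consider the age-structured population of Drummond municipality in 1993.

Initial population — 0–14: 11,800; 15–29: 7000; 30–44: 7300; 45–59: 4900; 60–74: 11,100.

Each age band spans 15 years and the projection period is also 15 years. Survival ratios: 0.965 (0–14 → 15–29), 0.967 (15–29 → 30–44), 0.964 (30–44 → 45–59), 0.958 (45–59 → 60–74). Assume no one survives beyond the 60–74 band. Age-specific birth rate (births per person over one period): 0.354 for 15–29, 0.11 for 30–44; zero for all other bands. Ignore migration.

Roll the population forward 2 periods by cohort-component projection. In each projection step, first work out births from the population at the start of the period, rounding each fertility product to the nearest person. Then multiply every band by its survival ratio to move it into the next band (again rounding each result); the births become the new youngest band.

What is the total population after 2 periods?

32219

Let band 1 be 0–14 through band 5 = 60–74.
— Period 1 —
Births: 7000 × 0.354 = 2478 ; 7300 × 0.11 = 803 → 3281
Band 2: 11800 × 0.965 = 11387
Band 3: 7000 × 0.967 = 6769
Band 4: 7300 × 0.964 = 7037
Band 5: 4900 × 0.958 = 4694
→ [3281, 11387, 6769, 7037, 4694]
— Period 2 —
Births: 11387 × 0.354 = 4031 ; 6769 × 0.11 = 745 → 4776
Band 2: 3281 × 0.965 = 3166
Band 3: 11387 × 0.967 = 11011
Band 4: 6769 × 0.964 = 6525
Band 5: 7037 × 0.958 = 6741
→ [4776, 3166, 11011, 6525, 6741]
Total after period 2: 4776 + 3166 + 11011 + 6525 + 6741 = 32219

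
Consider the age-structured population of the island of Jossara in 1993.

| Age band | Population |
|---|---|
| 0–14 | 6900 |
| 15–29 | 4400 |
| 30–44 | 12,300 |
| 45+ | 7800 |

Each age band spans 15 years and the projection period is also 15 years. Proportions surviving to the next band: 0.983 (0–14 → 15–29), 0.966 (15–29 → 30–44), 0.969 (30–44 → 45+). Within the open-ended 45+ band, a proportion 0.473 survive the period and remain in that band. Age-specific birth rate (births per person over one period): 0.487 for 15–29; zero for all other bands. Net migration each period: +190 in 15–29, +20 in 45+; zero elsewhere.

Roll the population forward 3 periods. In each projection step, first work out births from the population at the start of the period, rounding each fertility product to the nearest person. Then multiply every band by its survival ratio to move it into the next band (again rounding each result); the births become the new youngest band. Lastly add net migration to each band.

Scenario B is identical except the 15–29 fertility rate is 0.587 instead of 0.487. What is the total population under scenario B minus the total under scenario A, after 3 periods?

Let band 1 be 0–14 through band 4 = 45+.
— Period 1 —
Births: 4400 × 0.487 = 2143
Band 2: 6900 × 0.983 = 6783
Band 3: 4400 × 0.966 = 4250
Band 4: 12300 × 0.969 + 7800 × 0.473 = 11919 + 3689 = 15608
Net migration: Band 2 + 190 → 6973; Band 4 + 20 → 15628
→ [2143, 6973, 4250, 15628]
— Period 2 —
Births: 6973 × 0.487 = 3396
Band 2: 2143 × 0.983 = 2107
Band 3: 6973 × 0.966 = 6736
Band 4: 4250 × 0.969 + 15628 × 0.473 = 4118 + 7392 = 11510
Net migration: Band 2 + 190 → 2297; Band 4 + 20 → 11530
→ [3396, 2297, 6736, 11530]
— Period 3 —
Births: 2297 × 0.487 = 1119
Band 2: 3396 × 0.983 = 3338
Band 3: 2297 × 0.966 = 2219
Band 4: 6736 × 0.969 + 11530 × 0.473 = 6527 + 5454 = 11981
Net migration: Band 2 + 190 → 3528; Band 4 + 20 → 12001
→ [1119, 3528, 2219, 12001]
Scenario A total after 3 periods: 18867
Scenario B projection —
— Period 1 —
Births: 4400 × 0.587 = 2583
Band 2: 6900 × 0.983 = 6783
Band 3: 4400 × 0.966 = 4250
Band 4: 12300 × 0.969 + 7800 × 0.473 = 11919 + 3689 = 15608
Net migration: Band 2 + 190 → 6973; Band 4 + 20 → 15628
→ [2583, 6973, 4250, 15628]
— Period 2 —
Births: 6973 × 0.587 = 4093
Band 2: 2583 × 0.983 = 2539
Band 3: 6973 × 0.966 = 6736
Band 4: 4250 × 0.969 + 15628 × 0.473 = 4118 + 7392 = 11510
Net migration: Band 2 + 190 → 2729; Band 4 + 20 → 11530
→ [4093, 2729, 6736, 11530]
— Period 3 —
Births: 2729 × 0.587 = 1602
Band 2: 4093 × 0.983 = 4023
Band 3: 2729 × 0.966 = 2636
Band 4: 6736 × 0.969 + 11530 × 0.473 = 6527 + 5454 = 11981
Net migration: Band 2 + 190 → 4213; Band 4 + 20 → 12001
→ [1602, 4213, 2636, 12001]
Scenario B total after 3 periods: 20452
Difference B − A = 20452 − 18867 = 1585

1585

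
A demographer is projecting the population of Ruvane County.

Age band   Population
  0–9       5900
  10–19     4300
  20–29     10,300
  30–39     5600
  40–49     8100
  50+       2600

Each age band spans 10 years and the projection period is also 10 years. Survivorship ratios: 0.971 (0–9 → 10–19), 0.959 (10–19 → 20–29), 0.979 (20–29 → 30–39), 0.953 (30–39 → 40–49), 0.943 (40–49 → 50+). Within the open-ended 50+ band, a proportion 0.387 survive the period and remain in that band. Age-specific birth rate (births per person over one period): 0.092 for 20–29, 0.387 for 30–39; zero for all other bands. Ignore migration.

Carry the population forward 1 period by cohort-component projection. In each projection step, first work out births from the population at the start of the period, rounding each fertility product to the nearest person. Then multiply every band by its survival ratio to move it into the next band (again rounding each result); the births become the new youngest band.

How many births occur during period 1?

3115

Period 1:
Births: 10300 × 0.092 = 948, 5600 × 0.387 = 2167 → 3115
10–19: 5900 × 0.971 = 5729
20–29: 4300 × 0.959 = 4124
30–39: 10300 × 0.979 = 10084
40–49: 5600 × 0.953 = 5337
50+: 8100 × 0.943 + 2600 × 0.387 = 7638 + 1006 = 8644
End of period: [3115, 5729, 4124, 10084, 5337, 8644]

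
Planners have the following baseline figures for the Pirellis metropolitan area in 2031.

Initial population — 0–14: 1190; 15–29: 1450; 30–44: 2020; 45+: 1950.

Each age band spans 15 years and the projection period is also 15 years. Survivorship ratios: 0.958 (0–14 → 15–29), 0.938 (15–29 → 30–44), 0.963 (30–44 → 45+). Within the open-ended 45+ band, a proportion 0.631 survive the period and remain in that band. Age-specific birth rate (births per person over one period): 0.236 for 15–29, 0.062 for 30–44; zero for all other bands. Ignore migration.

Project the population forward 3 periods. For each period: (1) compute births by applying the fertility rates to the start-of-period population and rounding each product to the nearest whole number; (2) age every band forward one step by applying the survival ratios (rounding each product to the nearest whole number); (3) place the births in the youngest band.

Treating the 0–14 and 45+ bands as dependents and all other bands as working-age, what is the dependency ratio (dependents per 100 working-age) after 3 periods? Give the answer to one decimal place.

434.7

Numbering the groups 1..4 from youngest to oldest:
Period 1:
Births: 1450 * 0.236 = 342, 2020 * 0.062 = 125 → total 467
Group 2: 1190 * 0.958 = 1140
Group 3: 1450 * 0.938 = 1360
Group 4: 2020 * 0.963 + 1950 * 0.631 = 1945 + 1230 = 3175
→ [467, 1140, 1360, 3175]
Period 2:
Births: 1140 * 0.236 = 269, 1360 * 0.062 = 84 → total 353
Group 2: 467 * 0.958 = 447
Group 3: 1140 * 0.938 = 1069
Group 4: 1360 * 0.963 + 3175 * 0.631 = 1310 + 2003 = 3313
→ [353, 447, 1069, 3313]
Period 3:
Births: 447 * 0.236 = 105, 1069 * 0.062 = 66 → total 171
Group 2: 353 * 0.958 = 338
Group 3: 447 * 0.938 = 419
Group 4: 1069 * 0.963 + 3313 * 0.631 = 1029 + 2091 = 3120
→ [171, 338, 419, 3120]
Dependents (band 0–14 + band 45+) = 171 + 3120 = 3291; working-age = 757; ratio = 3291/757 × 100 = 434.7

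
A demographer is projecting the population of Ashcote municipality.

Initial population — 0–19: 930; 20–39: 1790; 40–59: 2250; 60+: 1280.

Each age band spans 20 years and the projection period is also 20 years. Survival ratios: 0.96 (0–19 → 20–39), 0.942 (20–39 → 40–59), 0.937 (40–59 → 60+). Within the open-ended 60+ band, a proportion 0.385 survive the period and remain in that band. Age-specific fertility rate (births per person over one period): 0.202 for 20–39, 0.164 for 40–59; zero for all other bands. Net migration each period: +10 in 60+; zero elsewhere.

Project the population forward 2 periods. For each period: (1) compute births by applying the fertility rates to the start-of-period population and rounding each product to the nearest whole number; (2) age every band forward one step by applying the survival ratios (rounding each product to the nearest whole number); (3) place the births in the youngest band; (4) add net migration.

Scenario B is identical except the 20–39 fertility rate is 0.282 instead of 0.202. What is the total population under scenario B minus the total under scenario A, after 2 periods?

Period 1.
Births: 1790 × 0.202 = 362 ; 2250 × 0.164 = 369 → 731
20–39: 930 × 0.96 = 893
40–59: 1790 × 0.942 = 1686
60+: 2250 × 0.937 + 1280 × 0.385 = 2108 + 493 = 2601
Net migration: 60+ + 10 → 2611
Giving 731 / 893 / 1686 / 2611.
Period 2.
Births: 893 × 0.202 = 180 ; 1686 × 0.164 = 277 → 457
20–39: 731 × 0.96 = 702
40–59: 893 × 0.942 = 841
60+: 1686 × 0.937 + 2611 × 0.385 = 1580 + 1005 = 2585
Net migration: 60+ + 10 → 2595
Giving 457 / 702 / 841 / 2595.
Scenario A total after 2 periods: 4595
Scenario B projection —
Period 1.
Births: 1790 × 0.282 = 505 ; 2250 × 0.164 = 369 → 874
20–39: 930 × 0.96 = 893
40–59: 1790 × 0.942 = 1686
60+: 2250 × 0.937 + 1280 × 0.385 = 2108 + 493 = 2601
Net migration: 60+ + 10 → 2611
Giving 874 / 893 / 1686 / 2611.
Period 2.
Births: 893 × 0.282 = 252 ; 1686 × 0.164 = 277 → 529
20–39: 874 × 0.96 = 839
40–59: 893 × 0.942 = 841
60+: 1686 × 0.937 + 2611 × 0.385 = 1580 + 1005 = 2585
Net migration: 60+ + 10 → 2595
Giving 529 / 839 / 841 / 2595.
Scenario B total after 2 periods: 4804
Difference B − A = 4804 − 4595 = 209

209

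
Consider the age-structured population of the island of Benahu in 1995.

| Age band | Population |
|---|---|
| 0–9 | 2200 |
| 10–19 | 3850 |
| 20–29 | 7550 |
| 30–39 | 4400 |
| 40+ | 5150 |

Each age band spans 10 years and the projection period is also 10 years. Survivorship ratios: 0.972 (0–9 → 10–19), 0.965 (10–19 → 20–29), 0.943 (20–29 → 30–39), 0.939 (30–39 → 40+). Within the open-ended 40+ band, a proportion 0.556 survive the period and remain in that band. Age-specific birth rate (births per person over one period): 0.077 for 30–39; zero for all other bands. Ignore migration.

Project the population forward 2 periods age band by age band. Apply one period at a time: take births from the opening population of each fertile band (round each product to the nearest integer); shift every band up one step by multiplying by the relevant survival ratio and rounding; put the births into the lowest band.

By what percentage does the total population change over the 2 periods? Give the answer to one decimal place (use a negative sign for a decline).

-26.5

[period 1]
Births: 4400 * 0.077 = 339
10–19: 2200 * 0.972 = 2138
20–29: 3850 * 0.965 = 3715
30–39: 7550 * 0.943 = 7120
40+: 4400 * 0.939 + 5150 * 0.556 = 4132 + 2863 = 6995
→ [339, 2138, 3715, 7120, 6995]
[period 2]
Births: 7120 * 0.077 = 548
10–19: 339 * 0.972 = 330
20–29: 2138 * 0.965 = 2063
30–39: 3715 * 0.943 = 3503
40+: 7120 * 0.939 + 6995 * 0.556 = 6686 + 3889 = 10575
→ [548, 330, 2063, 3503, 10575]
Total: 23150 → 17019; change = -6131; percentage change = -26.5%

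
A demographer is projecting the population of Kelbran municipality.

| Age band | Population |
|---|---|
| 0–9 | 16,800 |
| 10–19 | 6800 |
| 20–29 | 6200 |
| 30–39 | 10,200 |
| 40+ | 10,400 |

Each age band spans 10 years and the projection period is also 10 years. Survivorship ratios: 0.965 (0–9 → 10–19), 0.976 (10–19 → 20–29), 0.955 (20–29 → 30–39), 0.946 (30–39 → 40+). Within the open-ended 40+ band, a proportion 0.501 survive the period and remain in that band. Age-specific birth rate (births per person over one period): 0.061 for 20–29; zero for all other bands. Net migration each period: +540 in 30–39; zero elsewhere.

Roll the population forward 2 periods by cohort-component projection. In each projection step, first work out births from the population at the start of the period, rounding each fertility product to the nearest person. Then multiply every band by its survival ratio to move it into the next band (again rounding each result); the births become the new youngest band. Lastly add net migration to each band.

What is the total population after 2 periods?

Call the groups 1 to 5, youngest first.
Period 1:
Births: 6200 * 0.061 = 378
Group 2: 16800 * 0.965 = 16212
Group 3: 6800 * 0.976 = 6637
Group 4: 6200 * 0.955 = 5921
Group 5: 10200 * 0.946 + 10400 * 0.501 = 9649 + 5210 = 14859
Net migration: Group 4 + 540 → 6461
Giving 378 / 16212 / 6637 / 6461 / 14859.
Period 2:
Births: 6637 * 0.061 = 405
Group 2: 378 * 0.965 = 365
Group 3: 16212 * 0.976 = 15823
Group 4: 6637 * 0.955 = 6338
Group 5: 6461 * 0.946 + 14859 * 0.501 = 6112 + 7444 = 13556
Net migration: Group 4 + 540 → 6878
Giving 405 / 365 / 15823 / 6878 / 13556.
Total after period 2: 405 + 365 + 15823 + 6878 + 13556 = 37027

37027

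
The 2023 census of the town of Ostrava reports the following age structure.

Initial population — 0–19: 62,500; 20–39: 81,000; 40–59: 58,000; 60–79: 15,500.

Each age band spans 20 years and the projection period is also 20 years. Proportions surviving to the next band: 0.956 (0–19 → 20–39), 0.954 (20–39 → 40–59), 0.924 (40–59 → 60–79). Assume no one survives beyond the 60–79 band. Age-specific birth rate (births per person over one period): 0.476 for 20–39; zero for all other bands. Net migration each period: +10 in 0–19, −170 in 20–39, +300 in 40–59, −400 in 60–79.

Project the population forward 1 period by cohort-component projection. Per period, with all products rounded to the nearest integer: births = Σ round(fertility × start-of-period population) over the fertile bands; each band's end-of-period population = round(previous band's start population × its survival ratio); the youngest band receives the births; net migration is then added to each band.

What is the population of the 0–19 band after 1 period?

— Period 1 —
Births: 81000 * 0.476 = 38556
20–39: 62500 * 0.956 = 59750
40–59: 81000 * 0.954 = 77274
60–79: 58000 * 0.924 = 53592
Net migration: 0–19 + 10 → 38566; 20–39 − 170 → 59580; 40–59 + 300 → 77574; 60–79 − 400 → 53192
Giving 38566 / 59580 / 77574 / 53192.

38566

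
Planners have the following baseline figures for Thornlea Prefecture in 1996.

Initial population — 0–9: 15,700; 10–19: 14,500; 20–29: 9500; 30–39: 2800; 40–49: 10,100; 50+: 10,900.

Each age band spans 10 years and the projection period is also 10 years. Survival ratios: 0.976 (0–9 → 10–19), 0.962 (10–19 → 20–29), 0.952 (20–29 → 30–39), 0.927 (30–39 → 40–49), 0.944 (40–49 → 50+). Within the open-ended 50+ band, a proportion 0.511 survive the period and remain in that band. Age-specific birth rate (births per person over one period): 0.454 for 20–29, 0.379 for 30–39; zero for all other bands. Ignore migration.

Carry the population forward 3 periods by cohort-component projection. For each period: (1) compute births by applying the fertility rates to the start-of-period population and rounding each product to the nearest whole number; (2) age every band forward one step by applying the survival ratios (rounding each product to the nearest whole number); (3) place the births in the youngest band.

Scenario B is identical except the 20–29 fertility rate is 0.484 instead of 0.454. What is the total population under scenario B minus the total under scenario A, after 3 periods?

Period 1:
Births: 9500 * 0.454 = 4313, 2800 * 0.379 = 1061 — total 5374
10–19: 15700 * 0.976 = 15323
20–29: 14500 * 0.962 = 13949
30–39: 9500 * 0.952 = 9044
40–49: 2800 * 0.927 = 2596
50+: 10100 * 0.944 + 10900 * 0.511 = 9534 + 5570 = 15104
Population now: 0–9=5374, 10–19=15323, 20–29=13949, 30–39=9044, 40–49=2596, 50+=15104
Period 2:
Births: 13949 * 0.454 = 6333, 9044 * 0.379 = 3428 — total 9761
10–19: 5374 * 0.976 = 5245
20–29: 15323 * 0.962 = 14741
30–39: 13949 * 0.952 = 13279
40–49: 9044 * 0.927 = 8384
50+: 2596 * 0.944 + 15104 * 0.511 = 2451 + 7718 = 10169
Population now: 0–9=9761, 10–19=5245, 20–29=14741, 30–39=13279, 40–49=8384, 50+=10169
Period 3:
Births: 14741 * 0.454 = 6692, 13279 * 0.379 = 5033 — total 11725
10–19: 9761 * 0.976 = 9527
20–29: 5245 * 0.962 = 5046
30–39: 14741 * 0.952 = 14033
40–49: 13279 * 0.927 = 12310
50+: 8384 * 0.944 + 10169 * 0.511 = 7914 + 5196 = 13110
Population now: 0–9=11725, 10–19=9527, 20–29=5046, 30–39=14033, 40–49=12310, 50+=13110
Scenario A total after 3 periods: 65751
Scenario B projection —
Period 1:
Births: 9500 * 0.484 = 4598, 2800 * 0.379 = 1061 — total 5659
10–19: 15700 * 0.976 = 15323
20–29: 14500 * 0.962 = 13949
30–39: 9500 * 0.952 = 9044
40–49: 2800 * 0.927 = 2596
50+: 10100 * 0.944 + 10900 * 0.511 = 9534 + 5570 = 15104
Population now: 0–9=5659, 10–19=15323, 20–29=13949, 30–39=9044, 40–49=2596, 50+=15104
Period 2:
Births: 13949 * 0.484 = 6751, 9044 * 0.379 = 3428 — total 10179
10–19: 5659 * 0.976 = 5523
20–29: 15323 * 0.962 = 14741
30–39: 13949 * 0.952 = 13279
40–49: 9044 * 0.927 = 8384
50+: 2596 * 0.944 + 15104 * 0.511 = 2451 + 7718 = 10169
Population now: 0–9=10179, 10–19=5523, 20–29=14741, 30–39=13279, 40–49=8384, 50+=10169
Period 3:
Births: 14741 * 0.484 = 7135, 13279 * 0.379 = 5033 — total 12168
10–19: 10179 * 0.976 = 9935
20–29: 5523 * 0.962 = 5313
30–39: 14741 * 0.952 = 14033
40–49: 13279 * 0.927 = 12310
50+: 8384 * 0.944 + 10169 * 0.511 = 7914 + 5196 = 13110
Population now: 0–9=12168, 10–19=9935, 20–29=5313, 30–39=14033, 40–49=12310, 50+=13110
Scenario B total after 3 periods: 66869
Difference B − A = 66869 − 65751 = 1118

1118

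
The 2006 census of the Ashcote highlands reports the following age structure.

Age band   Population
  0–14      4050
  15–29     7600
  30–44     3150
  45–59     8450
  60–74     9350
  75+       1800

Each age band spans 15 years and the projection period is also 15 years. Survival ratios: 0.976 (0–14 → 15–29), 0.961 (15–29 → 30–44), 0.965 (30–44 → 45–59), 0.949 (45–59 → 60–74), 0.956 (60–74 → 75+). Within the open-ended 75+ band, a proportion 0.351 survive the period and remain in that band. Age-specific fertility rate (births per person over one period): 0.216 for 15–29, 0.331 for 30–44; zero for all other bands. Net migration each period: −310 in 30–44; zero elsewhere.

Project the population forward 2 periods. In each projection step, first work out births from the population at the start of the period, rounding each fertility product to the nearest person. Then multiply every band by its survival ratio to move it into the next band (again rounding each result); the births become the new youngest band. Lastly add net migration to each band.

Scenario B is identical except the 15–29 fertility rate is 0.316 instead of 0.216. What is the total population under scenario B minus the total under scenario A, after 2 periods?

Period 1:
Births: 7600 * 0.216 = 1642, 3150 * 0.331 = 1043 ⇒ total 2685
15–29: 4050 * 0.976 = 3953
30–44: 7600 * 0.961 = 7304
45–59: 3150 * 0.965 = 3040
60–74: 8450 * 0.949 = 8019
75+: 9350 * 0.956 + 1800 * 0.351 = 8939 + 632 = 9571
Net migration: 30–44 − 310 → 6994
→ [2685, 3953, 6994, 3040, 8019, 9571]
Period 2:
Births: 3953 * 0.216 = 854, 6994 * 0.331 = 2315 ⇒ total 3169
15–29: 2685 * 0.976 = 2621
30–44: 3953 * 0.961 = 3799
45–59: 6994 * 0.965 = 6749
60–74: 3040 * 0.949 = 2885
75+: 8019 * 0.956 + 9571 * 0.351 = 7666 + 3359 = 11025
Net migration: 30–44 − 310 → 3489
→ [3169, 2621, 3489, 6749, 2885, 11025]
Scenario A total after 2 periods: 29938
Scenario B projection —
Period 1:
Births: 7600 * 0.316 = 2402, 3150 * 0.331 = 1043 ⇒ total 3445
15–29: 4050 * 0.976 = 3953
30–44: 7600 * 0.961 = 7304
45–59: 3150 * 0.965 = 3040
60–74: 8450 * 0.949 = 8019
75+: 9350 * 0.956 + 1800 * 0.351 = 8939 + 632 = 9571
Net migration: 30–44 − 310 → 6994
→ [3445, 3953, 6994, 3040, 8019, 9571]
Period 2:
Births: 3953 * 0.316 = 1249, 6994 * 0.331 = 2315 ⇒ total 3564
15–29: 3445 * 0.976 = 3362
30–44: 3953 * 0.961 = 3799
45–59: 6994 * 0.965 = 6749
60–74: 3040 * 0.949 = 2885
75+: 8019 * 0.956 + 9571 * 0.351 = 7666 + 3359 = 11025
Net migration: 30–44 − 310 → 3489
→ [3564, 3362, 3489, 6749, 2885, 11025]
Scenario B total after 2 periods: 31074
Difference B − A = 31074 − 29938 = 1136

1136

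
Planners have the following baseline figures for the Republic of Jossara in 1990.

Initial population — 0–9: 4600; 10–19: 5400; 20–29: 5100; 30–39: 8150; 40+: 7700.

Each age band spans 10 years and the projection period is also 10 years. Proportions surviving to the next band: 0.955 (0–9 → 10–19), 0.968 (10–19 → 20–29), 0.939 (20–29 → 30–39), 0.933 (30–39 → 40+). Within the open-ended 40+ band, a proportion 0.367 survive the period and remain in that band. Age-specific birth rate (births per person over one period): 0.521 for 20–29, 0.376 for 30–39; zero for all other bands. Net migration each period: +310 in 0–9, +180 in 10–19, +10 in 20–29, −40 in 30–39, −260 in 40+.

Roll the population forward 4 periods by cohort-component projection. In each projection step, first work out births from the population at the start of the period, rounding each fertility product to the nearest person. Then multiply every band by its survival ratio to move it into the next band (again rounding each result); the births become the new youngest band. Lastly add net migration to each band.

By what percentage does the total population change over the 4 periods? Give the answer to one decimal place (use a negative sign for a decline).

-17.5

Call the groups 1 to 5, youngest first.
Period 1.
Births: 5100 * 0.521 = 2657  |  8150 * 0.376 = 3064 → total 5721
Group 2: 4600 * 0.955 = 4393
Group 3: 5400 * 0.968 = 5227
Group 4: 5100 * 0.939 = 4789
Group 5: 8150 * 0.933 + 7700 * 0.367 = 7604 + 2826 = 10430
Net migration: Group 1 + 310 → 6031; Group 2 + 180 → 4573; Group 3 + 10 → 5237; Group 4 − 40 → 4749; Group 5 − 260 → 10170
Population now: 0–9=6031, 10–19=4573, 20–29=5237, 30–39=4749, 40+=10170
Period 2.
Births: 5237 * 0.521 = 2728  |  4749 * 0.376 = 1786 → total 4514
Group 2: 6031 * 0.955 = 5760
Group 3: 4573 * 0.968 = 4427
Group 4: 5237 * 0.939 = 4918
Group 5: 4749 * 0.933 + 10170 * 0.367 = 4431 + 3732 = 8163
Net migration: Group 1 + 310 → 4824; Group 2 + 180 → 5940; Group 3 + 10 → 4437; Group 4 − 40 → 4878; Group 5 − 260 → 7903
Population now: 0–9=4824, 10–19=5940, 20–29=4437, 30–39=4878, 40+=7903
Period 3.
Births: 4437 * 0.521 = 2312  |  4878 * 0.376 = 1834 → total 4146
Group 2: 4824 * 0.955 = 4607
Group 3: 5940 * 0.968 = 5750
Group 4: 4437 * 0.939 = 4166
Group 5: 4878 * 0.933 + 7903 * 0.367 = 4551 + 2900 = 7451
Net migration: Group 1 + 310 → 4456; Group 2 + 180 → 4787; Group 3 + 10 → 5760; Group 4 − 40 → 4126; Group 5 − 260 → 7191
Population now: 0–9=4456, 10–19=4787, 20–29=5760, 30–39=4126, 40+=7191
Period 4.
Births: 5760 * 0.521 = 3001  |  4126 * 0.376 = 1551 → total 4552
Group 2: 4456 * 0.955 = 4255
Group 3: 4787 * 0.968 = 4634
Group 4: 5760 * 0.939 = 5409
Group 5: 4126 * 0.933 + 7191 * 0.367 = 3850 + 2639 = 6489
Net migration: Group 1 + 310 → 4862; Group 2 + 180 → 4435; Group 3 + 10 → 4644; Group 4 − 40 → 5369; Group 5 − 260 → 6229
Population now: 0–9=4862, 10–19=4435, 20–29=4644, 30–39=5369, 40+=6229
Total: 30950 → 25539; change = -5411; percentage change = -17.5%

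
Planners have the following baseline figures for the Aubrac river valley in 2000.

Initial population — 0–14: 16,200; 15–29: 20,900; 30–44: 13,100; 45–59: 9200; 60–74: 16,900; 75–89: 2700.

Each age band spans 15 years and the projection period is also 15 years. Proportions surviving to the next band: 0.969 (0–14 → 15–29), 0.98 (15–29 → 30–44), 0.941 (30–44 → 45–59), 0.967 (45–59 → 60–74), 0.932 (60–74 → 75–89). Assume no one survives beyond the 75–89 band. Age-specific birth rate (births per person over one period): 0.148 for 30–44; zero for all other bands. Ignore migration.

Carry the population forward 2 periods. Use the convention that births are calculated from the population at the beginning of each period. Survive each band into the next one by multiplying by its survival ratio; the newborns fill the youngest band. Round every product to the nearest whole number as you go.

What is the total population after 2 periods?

[period 1]
Births: 13100 × 0.148 = 1939
15–29: 16200 × 0.969 = 15698
30–44: 20900 × 0.98 = 20482
45–59: 13100 × 0.941 = 12327
60–74: 9200 × 0.967 = 8896
75–89: 16900 × 0.932 = 15751
→ [1939, 15698, 20482, 12327, 8896, 15751]
[period 2]
Births: 20482 × 0.148 = 3031
15–29: 1939 × 0.969 = 1879
30–44: 15698 × 0.98 = 15384
45–59: 20482 × 0.941 = 19274
60–74: 12327 × 0.967 = 11920
75–89: 8896 × 0.932 = 8291
→ [3031, 1879, 15384, 19274, 11920, 8291]
Total after period 2: 3031 + 1879 + 15384 + 19274 + 11920 + 8291 = 59779

59779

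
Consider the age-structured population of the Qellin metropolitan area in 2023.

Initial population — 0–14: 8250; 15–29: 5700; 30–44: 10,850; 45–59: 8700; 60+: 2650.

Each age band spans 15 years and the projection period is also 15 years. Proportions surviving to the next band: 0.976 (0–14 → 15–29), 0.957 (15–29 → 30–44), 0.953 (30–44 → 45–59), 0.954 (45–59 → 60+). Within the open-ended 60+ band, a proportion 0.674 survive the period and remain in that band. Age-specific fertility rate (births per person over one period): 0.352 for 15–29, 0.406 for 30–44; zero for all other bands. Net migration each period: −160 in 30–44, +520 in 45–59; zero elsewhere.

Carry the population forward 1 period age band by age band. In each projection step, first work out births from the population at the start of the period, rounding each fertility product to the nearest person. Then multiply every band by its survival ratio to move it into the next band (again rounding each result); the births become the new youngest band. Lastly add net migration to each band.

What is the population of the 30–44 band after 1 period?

5295

Numbering the bands 1..5 from youngest to oldest:
Period 1:
Births: 5700 × 0.352 = 2006  |  10850 × 0.406 = 4405 — total 6411
Band 2: 8250 × 0.976 = 8052
Band 3: 5700 × 0.957 = 5455
Band 4: 10850 × 0.953 = 10340
Band 5: 8700 × 0.954 + 2650 × 0.674 = 8300 + 1786 = 10086
Net migration: Band 3 − 160 → 5295; Band 4 + 520 → 10860
End of period: [6411, 8052, 5295, 10860, 10086]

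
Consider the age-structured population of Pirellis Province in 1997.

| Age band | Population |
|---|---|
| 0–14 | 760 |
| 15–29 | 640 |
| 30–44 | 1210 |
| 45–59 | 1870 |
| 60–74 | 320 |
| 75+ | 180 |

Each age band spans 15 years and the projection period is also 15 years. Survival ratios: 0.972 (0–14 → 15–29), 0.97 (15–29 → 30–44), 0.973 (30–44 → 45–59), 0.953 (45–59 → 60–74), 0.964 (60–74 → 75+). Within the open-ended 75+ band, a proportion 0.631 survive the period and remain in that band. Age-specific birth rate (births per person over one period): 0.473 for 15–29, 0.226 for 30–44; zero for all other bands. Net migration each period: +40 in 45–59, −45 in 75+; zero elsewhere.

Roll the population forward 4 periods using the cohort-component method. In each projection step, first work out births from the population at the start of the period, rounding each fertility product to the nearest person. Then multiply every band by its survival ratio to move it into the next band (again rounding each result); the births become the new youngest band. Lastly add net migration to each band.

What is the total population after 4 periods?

4481

(Bands numbered youngest = 1 to oldest = 6.)
[period 1]
Births: 640 × 0.473 = 303 ; 1210 × 0.226 = 273 → total 576
Band 2: 760 × 0.972 = 739
Band 3: 640 × 0.97 = 621
Band 4: 1210 × 0.973 = 1177
Band 5: 1870 × 0.953 = 1782
Band 6: 320 × 0.964 + 180 × 0.631 = 308 + 114 = 422
Net migration: Band 4 + 40 → 1217; Band 6 − 45 → 377
Giving 576 / 739 / 621 / 1217 / 1782 / 377.
[period 2]
Births: 739 × 0.473 = 350 ; 621 × 0.226 = 140 → total 490
Band 2: 576 × 0.972 = 560
Band 3: 739 × 0.97 = 717
Band 4: 621 × 0.973 = 604
Band 5: 1217 × 0.953 = 1160
Band 6: 1782 × 0.964 + 377 × 0.631 = 1718 + 238 = 1956
Net migration: Band 4 + 40 → 644; Band 6 − 45 → 1911
Giving 490 / 560 / 717 / 644 / 1160 / 1911.
[period 3]
Births: 560 × 0.473 = 265 ; 717 × 0.226 = 162 → total 427
Band 2: 490 × 0.972 = 476
Band 3: 560 × 0.97 = 543
Band 4: 717 × 0.973 = 698
Band 5: 644 × 0.953 = 614
Band 6: 1160 × 0.964 + 1911 × 0.631 = 1118 + 1206 = 2324
Net migration: Band 4 + 40 → 738; Band 6 − 45 → 2279
Giving 427 / 476 / 543 / 738 / 614 / 2279.
[period 4]
Births: 476 × 0.473 = 225 ; 543 × 0.226 = 123 → total 348
Band 2: 427 × 0.972 = 415
Band 3: 476 × 0.97 = 462
Band 4: 543 × 0.973 = 528
Band 5: 738 × 0.953 = 703
Band 6: 614 × 0.964 + 2279 × 0.631 = 592 + 1438 = 2030
Net migration: Band 4 + 40 → 568; Band 6 − 45 → 1985
Giving 348 / 415 / 462 / 568 / 703 / 1985.
Total after period 4: 348 + 415 + 462 + 568 + 703 + 1985 = 4481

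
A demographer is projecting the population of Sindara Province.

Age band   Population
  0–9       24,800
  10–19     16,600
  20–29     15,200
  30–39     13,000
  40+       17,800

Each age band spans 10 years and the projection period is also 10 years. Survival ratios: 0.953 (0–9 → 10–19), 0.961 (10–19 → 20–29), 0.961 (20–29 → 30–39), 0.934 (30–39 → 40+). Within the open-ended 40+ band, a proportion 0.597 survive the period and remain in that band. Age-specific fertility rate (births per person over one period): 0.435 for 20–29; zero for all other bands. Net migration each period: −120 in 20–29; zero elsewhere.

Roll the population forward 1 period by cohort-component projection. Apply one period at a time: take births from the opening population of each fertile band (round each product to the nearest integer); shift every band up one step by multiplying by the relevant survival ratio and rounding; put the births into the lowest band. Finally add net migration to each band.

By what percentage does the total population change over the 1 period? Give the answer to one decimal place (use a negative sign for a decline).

Period 1.
Births: 15200 × 0.435 = 6612
10–19: 24800 × 0.953 = 23634
20–29: 16600 × 0.961 = 15953
30–39: 15200 × 0.961 = 14607
40+: 13000 × 0.934 + 17800 × 0.597 = 12142 + 10627 = 22769
Net migration: 20–29 − 120 → 15833
Population now: 0–9=6612, 10–19=23634, 20–29=15833, 30–39=14607, 40+=22769
Total: 87400 → 83455; change = -3945; percentage change = -4.5%

-4.5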